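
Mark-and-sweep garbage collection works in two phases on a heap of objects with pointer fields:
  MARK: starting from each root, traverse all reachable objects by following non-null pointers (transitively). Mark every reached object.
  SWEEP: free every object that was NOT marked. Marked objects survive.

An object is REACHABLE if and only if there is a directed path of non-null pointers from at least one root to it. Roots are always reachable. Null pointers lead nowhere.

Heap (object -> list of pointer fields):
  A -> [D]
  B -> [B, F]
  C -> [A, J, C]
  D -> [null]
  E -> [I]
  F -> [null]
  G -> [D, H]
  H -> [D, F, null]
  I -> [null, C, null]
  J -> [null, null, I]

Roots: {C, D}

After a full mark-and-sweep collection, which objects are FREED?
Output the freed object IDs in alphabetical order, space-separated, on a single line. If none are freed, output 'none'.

Roots: C D
Mark C: refs=A J C, marked=C
Mark D: refs=null, marked=C D
Mark A: refs=D, marked=A C D
Mark J: refs=null null I, marked=A C D J
Mark I: refs=null C null, marked=A C D I J
Unmarked (collected): B E F G H

Answer: B E F G H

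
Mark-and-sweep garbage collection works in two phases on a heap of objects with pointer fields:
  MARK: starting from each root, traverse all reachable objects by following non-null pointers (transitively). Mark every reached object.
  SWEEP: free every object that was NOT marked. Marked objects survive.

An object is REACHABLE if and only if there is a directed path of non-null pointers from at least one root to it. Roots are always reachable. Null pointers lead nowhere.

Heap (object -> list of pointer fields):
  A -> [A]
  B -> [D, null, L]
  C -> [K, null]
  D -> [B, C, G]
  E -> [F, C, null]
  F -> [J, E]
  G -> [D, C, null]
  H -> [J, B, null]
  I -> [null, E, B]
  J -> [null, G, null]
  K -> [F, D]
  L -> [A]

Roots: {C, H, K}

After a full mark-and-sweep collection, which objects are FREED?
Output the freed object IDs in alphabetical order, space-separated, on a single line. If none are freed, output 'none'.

Answer: I

Derivation:
Roots: C H K
Mark C: refs=K null, marked=C
Mark H: refs=J B null, marked=C H
Mark K: refs=F D, marked=C H K
Mark J: refs=null G null, marked=C H J K
Mark B: refs=D null L, marked=B C H J K
Mark F: refs=J E, marked=B C F H J K
Mark D: refs=B C G, marked=B C D F H J K
Mark G: refs=D C null, marked=B C D F G H J K
Mark L: refs=A, marked=B C D F G H J K L
Mark E: refs=F C null, marked=B C D E F G H J K L
Mark A: refs=A, marked=A B C D E F G H J K L
Unmarked (collected): I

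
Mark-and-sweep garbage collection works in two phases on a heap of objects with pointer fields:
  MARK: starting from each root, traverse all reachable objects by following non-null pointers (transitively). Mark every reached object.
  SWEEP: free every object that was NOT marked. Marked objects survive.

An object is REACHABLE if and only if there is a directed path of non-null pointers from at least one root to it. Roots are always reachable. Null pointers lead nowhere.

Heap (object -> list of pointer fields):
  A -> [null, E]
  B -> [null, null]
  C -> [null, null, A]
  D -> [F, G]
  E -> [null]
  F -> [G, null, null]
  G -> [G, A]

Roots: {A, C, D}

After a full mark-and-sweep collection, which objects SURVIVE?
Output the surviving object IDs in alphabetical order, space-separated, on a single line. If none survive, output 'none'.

Answer: A C D E F G

Derivation:
Roots: A C D
Mark A: refs=null E, marked=A
Mark C: refs=null null A, marked=A C
Mark D: refs=F G, marked=A C D
Mark E: refs=null, marked=A C D E
Mark F: refs=G null null, marked=A C D E F
Mark G: refs=G A, marked=A C D E F G
Unmarked (collected): B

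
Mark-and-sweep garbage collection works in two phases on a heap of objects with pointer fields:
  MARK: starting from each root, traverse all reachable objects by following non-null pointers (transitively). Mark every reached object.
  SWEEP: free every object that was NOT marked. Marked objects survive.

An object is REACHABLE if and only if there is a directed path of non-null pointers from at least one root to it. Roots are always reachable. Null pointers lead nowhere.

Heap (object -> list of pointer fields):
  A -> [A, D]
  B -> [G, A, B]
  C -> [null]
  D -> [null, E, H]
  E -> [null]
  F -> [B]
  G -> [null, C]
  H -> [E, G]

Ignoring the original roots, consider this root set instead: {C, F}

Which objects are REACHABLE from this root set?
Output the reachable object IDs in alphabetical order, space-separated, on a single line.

Roots: C F
Mark C: refs=null, marked=C
Mark F: refs=B, marked=C F
Mark B: refs=G A B, marked=B C F
Mark G: refs=null C, marked=B C F G
Mark A: refs=A D, marked=A B C F G
Mark D: refs=null E H, marked=A B C D F G
Mark E: refs=null, marked=A B C D E F G
Mark H: refs=E G, marked=A B C D E F G H
Unmarked (collected): (none)

Answer: A B C D E F G H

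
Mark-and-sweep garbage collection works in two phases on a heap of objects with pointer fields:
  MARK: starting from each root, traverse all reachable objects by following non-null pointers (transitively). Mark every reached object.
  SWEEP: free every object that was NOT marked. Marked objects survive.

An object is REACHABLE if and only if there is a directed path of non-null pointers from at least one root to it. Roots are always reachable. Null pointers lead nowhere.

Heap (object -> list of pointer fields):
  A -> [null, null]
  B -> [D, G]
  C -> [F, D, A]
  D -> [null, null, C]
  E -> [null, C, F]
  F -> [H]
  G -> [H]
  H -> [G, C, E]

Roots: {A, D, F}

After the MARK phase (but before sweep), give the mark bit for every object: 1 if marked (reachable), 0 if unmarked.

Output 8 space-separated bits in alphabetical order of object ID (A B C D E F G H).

Answer: 1 0 1 1 1 1 1 1

Derivation:
Roots: A D F
Mark A: refs=null null, marked=A
Mark D: refs=null null C, marked=A D
Mark F: refs=H, marked=A D F
Mark C: refs=F D A, marked=A C D F
Mark H: refs=G C E, marked=A C D F H
Mark G: refs=H, marked=A C D F G H
Mark E: refs=null C F, marked=A C D E F G H
Unmarked (collected): B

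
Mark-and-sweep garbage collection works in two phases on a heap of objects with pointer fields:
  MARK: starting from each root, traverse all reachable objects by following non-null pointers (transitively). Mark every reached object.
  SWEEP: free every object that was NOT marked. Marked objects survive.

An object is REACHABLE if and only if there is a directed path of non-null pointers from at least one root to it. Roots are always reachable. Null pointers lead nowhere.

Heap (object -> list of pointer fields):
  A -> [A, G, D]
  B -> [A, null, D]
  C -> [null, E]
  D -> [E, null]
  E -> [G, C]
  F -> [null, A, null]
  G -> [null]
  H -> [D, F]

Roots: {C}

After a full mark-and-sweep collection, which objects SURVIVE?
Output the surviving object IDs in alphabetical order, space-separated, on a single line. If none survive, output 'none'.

Roots: C
Mark C: refs=null E, marked=C
Mark E: refs=G C, marked=C E
Mark G: refs=null, marked=C E G
Unmarked (collected): A B D F H

Answer: C E G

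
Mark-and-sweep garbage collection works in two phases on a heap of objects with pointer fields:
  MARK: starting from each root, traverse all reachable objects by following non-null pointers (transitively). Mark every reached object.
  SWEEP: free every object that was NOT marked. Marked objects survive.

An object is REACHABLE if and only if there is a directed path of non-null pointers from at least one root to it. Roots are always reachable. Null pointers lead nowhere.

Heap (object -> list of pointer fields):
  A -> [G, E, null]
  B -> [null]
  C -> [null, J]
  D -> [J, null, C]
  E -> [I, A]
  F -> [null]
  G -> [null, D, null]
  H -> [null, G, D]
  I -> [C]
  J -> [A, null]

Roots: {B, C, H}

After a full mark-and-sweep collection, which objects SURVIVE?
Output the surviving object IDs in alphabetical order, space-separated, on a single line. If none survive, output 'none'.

Answer: A B C D E G H I J

Derivation:
Roots: B C H
Mark B: refs=null, marked=B
Mark C: refs=null J, marked=B C
Mark H: refs=null G D, marked=B C H
Mark J: refs=A null, marked=B C H J
Mark G: refs=null D null, marked=B C G H J
Mark D: refs=J null C, marked=B C D G H J
Mark A: refs=G E null, marked=A B C D G H J
Mark E: refs=I A, marked=A B C D E G H J
Mark I: refs=C, marked=A B C D E G H I J
Unmarked (collected): F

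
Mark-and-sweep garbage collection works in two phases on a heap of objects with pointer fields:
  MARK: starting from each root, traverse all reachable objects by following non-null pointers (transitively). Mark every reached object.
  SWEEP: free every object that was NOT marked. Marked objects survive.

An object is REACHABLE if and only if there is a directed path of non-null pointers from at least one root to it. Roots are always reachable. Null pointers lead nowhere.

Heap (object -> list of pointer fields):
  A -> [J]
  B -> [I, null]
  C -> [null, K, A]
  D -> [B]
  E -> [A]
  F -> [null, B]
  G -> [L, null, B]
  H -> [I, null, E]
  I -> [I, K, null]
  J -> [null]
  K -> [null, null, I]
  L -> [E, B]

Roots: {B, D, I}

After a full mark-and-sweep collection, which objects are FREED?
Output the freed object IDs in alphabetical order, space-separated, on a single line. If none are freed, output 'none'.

Answer: A C E F G H J L

Derivation:
Roots: B D I
Mark B: refs=I null, marked=B
Mark D: refs=B, marked=B D
Mark I: refs=I K null, marked=B D I
Mark K: refs=null null I, marked=B D I K
Unmarked (collected): A C E F G H J L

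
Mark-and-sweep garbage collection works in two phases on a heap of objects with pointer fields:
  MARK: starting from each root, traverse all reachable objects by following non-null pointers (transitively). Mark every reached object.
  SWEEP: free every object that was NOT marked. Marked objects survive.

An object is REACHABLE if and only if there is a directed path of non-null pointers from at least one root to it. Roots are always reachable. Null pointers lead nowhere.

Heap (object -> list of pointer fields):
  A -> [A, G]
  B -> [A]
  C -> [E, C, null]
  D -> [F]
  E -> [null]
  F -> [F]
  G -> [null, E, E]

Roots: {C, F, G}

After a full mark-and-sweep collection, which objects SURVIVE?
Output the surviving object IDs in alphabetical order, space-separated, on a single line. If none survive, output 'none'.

Roots: C F G
Mark C: refs=E C null, marked=C
Mark F: refs=F, marked=C F
Mark G: refs=null E E, marked=C F G
Mark E: refs=null, marked=C E F G
Unmarked (collected): A B D

Answer: C E F G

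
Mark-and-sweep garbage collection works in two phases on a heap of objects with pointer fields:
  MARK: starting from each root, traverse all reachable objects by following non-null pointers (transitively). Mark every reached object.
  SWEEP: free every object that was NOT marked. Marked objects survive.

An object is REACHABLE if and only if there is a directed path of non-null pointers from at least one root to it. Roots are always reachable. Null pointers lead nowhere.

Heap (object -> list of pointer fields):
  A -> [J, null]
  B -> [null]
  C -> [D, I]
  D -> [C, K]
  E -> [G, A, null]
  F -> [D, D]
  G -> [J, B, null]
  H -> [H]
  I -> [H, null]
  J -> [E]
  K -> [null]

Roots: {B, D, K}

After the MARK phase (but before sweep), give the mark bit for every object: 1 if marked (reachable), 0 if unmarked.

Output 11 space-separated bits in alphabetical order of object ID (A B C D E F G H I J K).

Roots: B D K
Mark B: refs=null, marked=B
Mark D: refs=C K, marked=B D
Mark K: refs=null, marked=B D K
Mark C: refs=D I, marked=B C D K
Mark I: refs=H null, marked=B C D I K
Mark H: refs=H, marked=B C D H I K
Unmarked (collected): A E F G J

Answer: 0 1 1 1 0 0 0 1 1 0 1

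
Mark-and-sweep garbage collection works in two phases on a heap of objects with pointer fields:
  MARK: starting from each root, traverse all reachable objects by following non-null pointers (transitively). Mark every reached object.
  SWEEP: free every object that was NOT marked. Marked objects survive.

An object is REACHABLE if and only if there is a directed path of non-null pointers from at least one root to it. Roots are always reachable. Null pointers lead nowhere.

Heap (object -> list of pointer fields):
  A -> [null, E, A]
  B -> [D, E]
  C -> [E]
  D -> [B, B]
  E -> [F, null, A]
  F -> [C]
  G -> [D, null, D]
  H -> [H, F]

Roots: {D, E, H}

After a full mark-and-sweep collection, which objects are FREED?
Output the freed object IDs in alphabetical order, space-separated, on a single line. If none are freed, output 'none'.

Roots: D E H
Mark D: refs=B B, marked=D
Mark E: refs=F null A, marked=D E
Mark H: refs=H F, marked=D E H
Mark B: refs=D E, marked=B D E H
Mark F: refs=C, marked=B D E F H
Mark A: refs=null E A, marked=A B D E F H
Mark C: refs=E, marked=A B C D E F H
Unmarked (collected): G

Answer: G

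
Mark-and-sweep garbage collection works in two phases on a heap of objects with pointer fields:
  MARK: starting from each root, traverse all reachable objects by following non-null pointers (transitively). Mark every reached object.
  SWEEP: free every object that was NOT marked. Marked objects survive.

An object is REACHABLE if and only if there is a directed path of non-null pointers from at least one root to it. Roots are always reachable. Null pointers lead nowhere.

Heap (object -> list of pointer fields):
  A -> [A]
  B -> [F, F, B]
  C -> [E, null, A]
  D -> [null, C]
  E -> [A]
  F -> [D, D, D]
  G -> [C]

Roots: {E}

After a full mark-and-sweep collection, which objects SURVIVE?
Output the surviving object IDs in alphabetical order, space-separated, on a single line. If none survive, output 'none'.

Roots: E
Mark E: refs=A, marked=E
Mark A: refs=A, marked=A E
Unmarked (collected): B C D F G

Answer: A E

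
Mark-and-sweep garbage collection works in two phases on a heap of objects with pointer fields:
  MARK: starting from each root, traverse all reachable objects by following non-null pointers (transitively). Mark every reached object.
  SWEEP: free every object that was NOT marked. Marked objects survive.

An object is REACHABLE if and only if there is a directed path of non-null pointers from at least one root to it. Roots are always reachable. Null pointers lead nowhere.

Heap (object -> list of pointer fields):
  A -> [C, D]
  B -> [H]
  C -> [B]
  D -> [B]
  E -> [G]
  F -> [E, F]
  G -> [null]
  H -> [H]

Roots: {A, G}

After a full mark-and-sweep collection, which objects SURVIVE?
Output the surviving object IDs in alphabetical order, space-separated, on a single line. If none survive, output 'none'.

Answer: A B C D G H

Derivation:
Roots: A G
Mark A: refs=C D, marked=A
Mark G: refs=null, marked=A G
Mark C: refs=B, marked=A C G
Mark D: refs=B, marked=A C D G
Mark B: refs=H, marked=A B C D G
Mark H: refs=H, marked=A B C D G H
Unmarked (collected): E F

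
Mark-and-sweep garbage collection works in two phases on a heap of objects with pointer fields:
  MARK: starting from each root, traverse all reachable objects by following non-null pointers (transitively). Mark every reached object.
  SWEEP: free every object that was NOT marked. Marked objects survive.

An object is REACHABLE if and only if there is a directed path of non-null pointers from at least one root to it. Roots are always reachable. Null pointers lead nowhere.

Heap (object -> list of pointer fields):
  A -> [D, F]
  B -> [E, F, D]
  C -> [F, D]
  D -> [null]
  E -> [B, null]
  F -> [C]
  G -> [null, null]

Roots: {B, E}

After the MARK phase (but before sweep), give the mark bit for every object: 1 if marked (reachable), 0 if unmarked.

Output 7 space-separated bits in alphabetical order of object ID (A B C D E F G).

Answer: 0 1 1 1 1 1 0

Derivation:
Roots: B E
Mark B: refs=E F D, marked=B
Mark E: refs=B null, marked=B E
Mark F: refs=C, marked=B E F
Mark D: refs=null, marked=B D E F
Mark C: refs=F D, marked=B C D E F
Unmarked (collected): A G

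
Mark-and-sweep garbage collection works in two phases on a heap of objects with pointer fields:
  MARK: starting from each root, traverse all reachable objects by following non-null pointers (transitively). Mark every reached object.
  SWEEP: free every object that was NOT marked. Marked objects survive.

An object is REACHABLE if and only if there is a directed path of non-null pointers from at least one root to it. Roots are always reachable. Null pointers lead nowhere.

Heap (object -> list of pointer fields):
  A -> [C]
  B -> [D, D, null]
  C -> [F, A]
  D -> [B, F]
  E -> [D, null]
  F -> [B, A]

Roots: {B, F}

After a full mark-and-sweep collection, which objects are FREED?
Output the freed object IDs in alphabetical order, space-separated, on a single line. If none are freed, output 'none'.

Answer: E

Derivation:
Roots: B F
Mark B: refs=D D null, marked=B
Mark F: refs=B A, marked=B F
Mark D: refs=B F, marked=B D F
Mark A: refs=C, marked=A B D F
Mark C: refs=F A, marked=A B C D F
Unmarked (collected): E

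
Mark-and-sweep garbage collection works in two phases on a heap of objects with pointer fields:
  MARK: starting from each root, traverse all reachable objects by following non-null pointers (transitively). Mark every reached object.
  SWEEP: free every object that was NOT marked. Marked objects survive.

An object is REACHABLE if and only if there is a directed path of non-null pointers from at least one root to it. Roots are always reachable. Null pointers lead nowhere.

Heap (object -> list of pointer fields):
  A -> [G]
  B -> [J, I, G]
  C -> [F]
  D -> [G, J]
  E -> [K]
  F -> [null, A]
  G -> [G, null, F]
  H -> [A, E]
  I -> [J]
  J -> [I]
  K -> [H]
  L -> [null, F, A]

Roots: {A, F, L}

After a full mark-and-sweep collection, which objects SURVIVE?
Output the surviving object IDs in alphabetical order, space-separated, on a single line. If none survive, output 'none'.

Answer: A F G L

Derivation:
Roots: A F L
Mark A: refs=G, marked=A
Mark F: refs=null A, marked=A F
Mark L: refs=null F A, marked=A F L
Mark G: refs=G null F, marked=A F G L
Unmarked (collected): B C D E H I J K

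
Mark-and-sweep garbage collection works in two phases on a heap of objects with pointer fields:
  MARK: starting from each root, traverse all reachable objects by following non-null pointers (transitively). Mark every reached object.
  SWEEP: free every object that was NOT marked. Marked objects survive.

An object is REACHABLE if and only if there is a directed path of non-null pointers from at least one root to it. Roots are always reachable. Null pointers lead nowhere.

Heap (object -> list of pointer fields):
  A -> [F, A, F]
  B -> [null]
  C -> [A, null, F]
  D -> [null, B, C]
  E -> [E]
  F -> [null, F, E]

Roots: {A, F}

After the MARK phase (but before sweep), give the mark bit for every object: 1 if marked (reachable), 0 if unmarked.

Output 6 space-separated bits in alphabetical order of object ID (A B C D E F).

Roots: A F
Mark A: refs=F A F, marked=A
Mark F: refs=null F E, marked=A F
Mark E: refs=E, marked=A E F
Unmarked (collected): B C D

Answer: 1 0 0 0 1 1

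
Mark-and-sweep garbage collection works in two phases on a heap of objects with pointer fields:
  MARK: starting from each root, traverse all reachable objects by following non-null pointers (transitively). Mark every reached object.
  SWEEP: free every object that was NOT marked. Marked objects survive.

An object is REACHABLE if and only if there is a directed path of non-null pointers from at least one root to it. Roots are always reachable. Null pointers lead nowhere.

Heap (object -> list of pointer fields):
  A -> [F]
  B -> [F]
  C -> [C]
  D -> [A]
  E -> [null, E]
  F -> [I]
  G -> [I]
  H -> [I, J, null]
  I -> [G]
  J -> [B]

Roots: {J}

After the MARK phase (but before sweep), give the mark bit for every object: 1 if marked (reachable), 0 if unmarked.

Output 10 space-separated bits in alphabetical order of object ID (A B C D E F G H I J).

Answer: 0 1 0 0 0 1 1 0 1 1

Derivation:
Roots: J
Mark J: refs=B, marked=J
Mark B: refs=F, marked=B J
Mark F: refs=I, marked=B F J
Mark I: refs=G, marked=B F I J
Mark G: refs=I, marked=B F G I J
Unmarked (collected): A C D E H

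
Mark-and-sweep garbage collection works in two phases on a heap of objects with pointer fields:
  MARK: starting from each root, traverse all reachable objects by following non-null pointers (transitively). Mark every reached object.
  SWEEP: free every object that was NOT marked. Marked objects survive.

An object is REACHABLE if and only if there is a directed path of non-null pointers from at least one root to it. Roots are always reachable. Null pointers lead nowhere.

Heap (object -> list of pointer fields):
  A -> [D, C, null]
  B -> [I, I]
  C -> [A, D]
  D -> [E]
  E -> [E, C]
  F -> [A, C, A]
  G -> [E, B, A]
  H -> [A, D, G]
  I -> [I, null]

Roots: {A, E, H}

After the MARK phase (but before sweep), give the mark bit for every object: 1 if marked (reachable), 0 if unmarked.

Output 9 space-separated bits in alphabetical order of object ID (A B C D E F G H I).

Answer: 1 1 1 1 1 0 1 1 1

Derivation:
Roots: A E H
Mark A: refs=D C null, marked=A
Mark E: refs=E C, marked=A E
Mark H: refs=A D G, marked=A E H
Mark D: refs=E, marked=A D E H
Mark C: refs=A D, marked=A C D E H
Mark G: refs=E B A, marked=A C D E G H
Mark B: refs=I I, marked=A B C D E G H
Mark I: refs=I null, marked=A B C D E G H I
Unmarked (collected): F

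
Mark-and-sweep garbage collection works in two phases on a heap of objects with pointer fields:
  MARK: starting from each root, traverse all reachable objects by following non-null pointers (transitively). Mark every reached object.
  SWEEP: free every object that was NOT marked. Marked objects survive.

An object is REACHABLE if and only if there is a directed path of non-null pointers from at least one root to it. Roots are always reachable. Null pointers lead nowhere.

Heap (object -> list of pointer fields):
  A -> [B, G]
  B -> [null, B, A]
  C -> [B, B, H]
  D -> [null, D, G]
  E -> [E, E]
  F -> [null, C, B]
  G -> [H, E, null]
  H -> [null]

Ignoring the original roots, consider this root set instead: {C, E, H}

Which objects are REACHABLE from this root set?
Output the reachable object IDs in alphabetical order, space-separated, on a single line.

Roots: C E H
Mark C: refs=B B H, marked=C
Mark E: refs=E E, marked=C E
Mark H: refs=null, marked=C E H
Mark B: refs=null B A, marked=B C E H
Mark A: refs=B G, marked=A B C E H
Mark G: refs=H E null, marked=A B C E G H
Unmarked (collected): D F

Answer: A B C E G H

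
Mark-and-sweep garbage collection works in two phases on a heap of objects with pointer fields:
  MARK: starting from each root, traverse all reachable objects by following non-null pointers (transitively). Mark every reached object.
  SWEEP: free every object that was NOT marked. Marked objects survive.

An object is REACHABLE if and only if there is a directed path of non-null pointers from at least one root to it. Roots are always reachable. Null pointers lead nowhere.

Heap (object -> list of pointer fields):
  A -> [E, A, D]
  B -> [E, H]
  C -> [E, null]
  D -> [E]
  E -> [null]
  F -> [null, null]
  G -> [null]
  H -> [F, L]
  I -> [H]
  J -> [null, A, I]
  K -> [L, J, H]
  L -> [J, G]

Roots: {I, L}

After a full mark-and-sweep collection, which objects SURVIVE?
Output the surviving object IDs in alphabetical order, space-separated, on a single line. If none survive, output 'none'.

Answer: A D E F G H I J L

Derivation:
Roots: I L
Mark I: refs=H, marked=I
Mark L: refs=J G, marked=I L
Mark H: refs=F L, marked=H I L
Mark J: refs=null A I, marked=H I J L
Mark G: refs=null, marked=G H I J L
Mark F: refs=null null, marked=F G H I J L
Mark A: refs=E A D, marked=A F G H I J L
Mark E: refs=null, marked=A E F G H I J L
Mark D: refs=E, marked=A D E F G H I J L
Unmarked (collected): B C K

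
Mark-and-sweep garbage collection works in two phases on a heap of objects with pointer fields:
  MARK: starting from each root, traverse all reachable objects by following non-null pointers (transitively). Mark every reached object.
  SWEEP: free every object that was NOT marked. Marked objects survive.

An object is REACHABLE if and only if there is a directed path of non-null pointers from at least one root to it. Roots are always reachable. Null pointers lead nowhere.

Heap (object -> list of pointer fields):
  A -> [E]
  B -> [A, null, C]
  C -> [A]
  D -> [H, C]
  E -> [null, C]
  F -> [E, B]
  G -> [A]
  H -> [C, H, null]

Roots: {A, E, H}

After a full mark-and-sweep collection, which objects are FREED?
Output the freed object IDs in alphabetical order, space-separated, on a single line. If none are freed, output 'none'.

Answer: B D F G

Derivation:
Roots: A E H
Mark A: refs=E, marked=A
Mark E: refs=null C, marked=A E
Mark H: refs=C H null, marked=A E H
Mark C: refs=A, marked=A C E H
Unmarked (collected): B D F G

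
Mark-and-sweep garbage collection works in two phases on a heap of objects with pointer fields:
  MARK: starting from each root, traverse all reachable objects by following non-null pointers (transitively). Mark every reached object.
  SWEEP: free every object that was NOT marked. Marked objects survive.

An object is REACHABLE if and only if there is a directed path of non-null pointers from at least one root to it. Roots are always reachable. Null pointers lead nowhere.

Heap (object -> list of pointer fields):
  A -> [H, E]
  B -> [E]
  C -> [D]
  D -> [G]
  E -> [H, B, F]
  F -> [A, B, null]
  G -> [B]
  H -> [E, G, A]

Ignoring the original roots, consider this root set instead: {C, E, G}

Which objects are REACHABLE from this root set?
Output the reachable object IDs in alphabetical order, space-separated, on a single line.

Roots: C E G
Mark C: refs=D, marked=C
Mark E: refs=H B F, marked=C E
Mark G: refs=B, marked=C E G
Mark D: refs=G, marked=C D E G
Mark H: refs=E G A, marked=C D E G H
Mark B: refs=E, marked=B C D E G H
Mark F: refs=A B null, marked=B C D E F G H
Mark A: refs=H E, marked=A B C D E F G H
Unmarked (collected): (none)

Answer: A B C D E F G H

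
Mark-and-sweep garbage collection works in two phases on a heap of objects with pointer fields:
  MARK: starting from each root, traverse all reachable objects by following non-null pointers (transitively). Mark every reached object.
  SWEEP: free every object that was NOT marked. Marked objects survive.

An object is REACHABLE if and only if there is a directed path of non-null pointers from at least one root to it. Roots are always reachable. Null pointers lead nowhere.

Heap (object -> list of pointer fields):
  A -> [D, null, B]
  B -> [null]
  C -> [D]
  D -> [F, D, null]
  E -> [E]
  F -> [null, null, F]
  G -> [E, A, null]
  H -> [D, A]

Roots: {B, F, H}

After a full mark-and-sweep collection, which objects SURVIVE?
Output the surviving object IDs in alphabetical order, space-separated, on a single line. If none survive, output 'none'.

Roots: B F H
Mark B: refs=null, marked=B
Mark F: refs=null null F, marked=B F
Mark H: refs=D A, marked=B F H
Mark D: refs=F D null, marked=B D F H
Mark A: refs=D null B, marked=A B D F H
Unmarked (collected): C E G

Answer: A B D F H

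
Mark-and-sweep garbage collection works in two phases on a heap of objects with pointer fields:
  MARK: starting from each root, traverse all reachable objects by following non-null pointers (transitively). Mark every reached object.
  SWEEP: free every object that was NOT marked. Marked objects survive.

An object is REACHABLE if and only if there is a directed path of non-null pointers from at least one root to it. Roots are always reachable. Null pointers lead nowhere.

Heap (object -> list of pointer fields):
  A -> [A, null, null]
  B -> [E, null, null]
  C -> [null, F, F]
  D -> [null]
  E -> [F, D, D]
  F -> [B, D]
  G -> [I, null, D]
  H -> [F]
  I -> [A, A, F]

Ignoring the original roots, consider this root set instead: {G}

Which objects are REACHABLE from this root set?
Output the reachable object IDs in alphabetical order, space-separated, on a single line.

Answer: A B D E F G I

Derivation:
Roots: G
Mark G: refs=I null D, marked=G
Mark I: refs=A A F, marked=G I
Mark D: refs=null, marked=D G I
Mark A: refs=A null null, marked=A D G I
Mark F: refs=B D, marked=A D F G I
Mark B: refs=E null null, marked=A B D F G I
Mark E: refs=F D D, marked=A B D E F G I
Unmarked (collected): C H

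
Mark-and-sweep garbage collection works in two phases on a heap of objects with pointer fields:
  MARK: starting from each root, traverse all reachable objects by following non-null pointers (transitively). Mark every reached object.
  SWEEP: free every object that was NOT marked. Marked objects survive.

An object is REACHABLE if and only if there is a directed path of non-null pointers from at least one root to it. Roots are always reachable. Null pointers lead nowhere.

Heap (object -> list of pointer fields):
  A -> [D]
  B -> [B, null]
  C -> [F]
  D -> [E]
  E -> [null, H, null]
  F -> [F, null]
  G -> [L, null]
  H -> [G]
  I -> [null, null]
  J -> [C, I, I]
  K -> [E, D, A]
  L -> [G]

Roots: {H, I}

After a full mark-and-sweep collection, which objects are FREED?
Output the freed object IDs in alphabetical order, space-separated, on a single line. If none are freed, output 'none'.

Answer: A B C D E F J K

Derivation:
Roots: H I
Mark H: refs=G, marked=H
Mark I: refs=null null, marked=H I
Mark G: refs=L null, marked=G H I
Mark L: refs=G, marked=G H I L
Unmarked (collected): A B C D E F J K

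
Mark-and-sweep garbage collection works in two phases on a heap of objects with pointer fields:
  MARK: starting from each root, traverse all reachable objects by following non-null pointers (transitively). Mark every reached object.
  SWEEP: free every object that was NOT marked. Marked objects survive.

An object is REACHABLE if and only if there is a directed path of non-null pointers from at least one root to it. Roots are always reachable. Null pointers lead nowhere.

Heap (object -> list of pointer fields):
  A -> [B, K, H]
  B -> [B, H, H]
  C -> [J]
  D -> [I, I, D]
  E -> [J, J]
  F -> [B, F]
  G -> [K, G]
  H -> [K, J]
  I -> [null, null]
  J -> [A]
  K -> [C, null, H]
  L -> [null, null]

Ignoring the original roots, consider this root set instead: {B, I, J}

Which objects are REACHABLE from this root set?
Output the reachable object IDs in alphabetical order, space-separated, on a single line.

Answer: A B C H I J K

Derivation:
Roots: B I J
Mark B: refs=B H H, marked=B
Mark I: refs=null null, marked=B I
Mark J: refs=A, marked=B I J
Mark H: refs=K J, marked=B H I J
Mark A: refs=B K H, marked=A B H I J
Mark K: refs=C null H, marked=A B H I J K
Mark C: refs=J, marked=A B C H I J K
Unmarked (collected): D E F G L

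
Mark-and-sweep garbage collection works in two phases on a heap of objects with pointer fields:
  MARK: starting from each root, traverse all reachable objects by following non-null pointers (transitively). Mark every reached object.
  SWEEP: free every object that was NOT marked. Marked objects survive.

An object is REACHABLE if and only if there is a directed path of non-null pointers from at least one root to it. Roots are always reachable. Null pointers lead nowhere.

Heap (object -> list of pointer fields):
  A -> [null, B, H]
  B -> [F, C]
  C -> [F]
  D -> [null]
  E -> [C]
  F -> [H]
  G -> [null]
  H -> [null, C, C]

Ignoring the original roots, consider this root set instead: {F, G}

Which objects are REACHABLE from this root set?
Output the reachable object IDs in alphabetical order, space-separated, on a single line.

Roots: F G
Mark F: refs=H, marked=F
Mark G: refs=null, marked=F G
Mark H: refs=null C C, marked=F G H
Mark C: refs=F, marked=C F G H
Unmarked (collected): A B D E

Answer: C F G H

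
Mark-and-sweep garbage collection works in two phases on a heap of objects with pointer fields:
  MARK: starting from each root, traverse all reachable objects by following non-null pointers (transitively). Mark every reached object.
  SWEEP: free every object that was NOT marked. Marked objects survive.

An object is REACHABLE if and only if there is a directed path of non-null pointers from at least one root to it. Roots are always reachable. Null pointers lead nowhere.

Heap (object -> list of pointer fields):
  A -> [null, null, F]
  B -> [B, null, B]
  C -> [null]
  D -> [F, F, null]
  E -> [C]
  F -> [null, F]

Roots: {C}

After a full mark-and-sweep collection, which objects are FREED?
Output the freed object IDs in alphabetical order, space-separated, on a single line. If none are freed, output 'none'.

Roots: C
Mark C: refs=null, marked=C
Unmarked (collected): A B D E F

Answer: A B D E F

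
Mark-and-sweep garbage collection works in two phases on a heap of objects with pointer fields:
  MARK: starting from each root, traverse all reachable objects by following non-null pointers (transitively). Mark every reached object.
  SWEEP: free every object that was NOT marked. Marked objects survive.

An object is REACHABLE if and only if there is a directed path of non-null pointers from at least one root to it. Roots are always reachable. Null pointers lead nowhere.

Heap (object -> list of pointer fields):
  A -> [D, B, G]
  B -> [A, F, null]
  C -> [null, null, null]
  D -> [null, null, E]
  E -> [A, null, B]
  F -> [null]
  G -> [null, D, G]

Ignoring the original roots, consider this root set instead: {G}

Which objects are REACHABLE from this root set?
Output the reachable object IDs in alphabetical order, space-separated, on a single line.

Answer: A B D E F G

Derivation:
Roots: G
Mark G: refs=null D G, marked=G
Mark D: refs=null null E, marked=D G
Mark E: refs=A null B, marked=D E G
Mark A: refs=D B G, marked=A D E G
Mark B: refs=A F null, marked=A B D E G
Mark F: refs=null, marked=A B D E F G
Unmarked (collected): C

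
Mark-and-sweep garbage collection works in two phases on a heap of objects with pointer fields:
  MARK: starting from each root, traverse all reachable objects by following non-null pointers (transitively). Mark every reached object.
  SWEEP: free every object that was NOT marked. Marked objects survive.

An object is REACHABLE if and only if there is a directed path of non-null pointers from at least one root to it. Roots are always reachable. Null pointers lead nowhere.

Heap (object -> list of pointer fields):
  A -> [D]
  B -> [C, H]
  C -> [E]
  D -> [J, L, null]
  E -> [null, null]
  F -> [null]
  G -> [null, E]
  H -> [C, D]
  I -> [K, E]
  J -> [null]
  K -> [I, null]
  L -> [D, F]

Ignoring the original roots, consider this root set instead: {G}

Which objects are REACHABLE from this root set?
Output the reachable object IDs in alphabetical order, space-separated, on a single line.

Answer: E G

Derivation:
Roots: G
Mark G: refs=null E, marked=G
Mark E: refs=null null, marked=E G
Unmarked (collected): A B C D F H I J K L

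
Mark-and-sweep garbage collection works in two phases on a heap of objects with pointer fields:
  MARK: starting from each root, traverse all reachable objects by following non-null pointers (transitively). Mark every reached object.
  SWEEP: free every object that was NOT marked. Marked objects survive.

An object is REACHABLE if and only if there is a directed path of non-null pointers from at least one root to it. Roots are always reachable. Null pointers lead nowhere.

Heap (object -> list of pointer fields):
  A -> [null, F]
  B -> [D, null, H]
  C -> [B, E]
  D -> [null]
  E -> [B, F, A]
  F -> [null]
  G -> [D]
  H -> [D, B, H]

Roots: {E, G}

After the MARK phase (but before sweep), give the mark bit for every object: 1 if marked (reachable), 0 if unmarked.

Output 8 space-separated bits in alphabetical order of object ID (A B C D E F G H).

Roots: E G
Mark E: refs=B F A, marked=E
Mark G: refs=D, marked=E G
Mark B: refs=D null H, marked=B E G
Mark F: refs=null, marked=B E F G
Mark A: refs=null F, marked=A B E F G
Mark D: refs=null, marked=A B D E F G
Mark H: refs=D B H, marked=A B D E F G H
Unmarked (collected): C

Answer: 1 1 0 1 1 1 1 1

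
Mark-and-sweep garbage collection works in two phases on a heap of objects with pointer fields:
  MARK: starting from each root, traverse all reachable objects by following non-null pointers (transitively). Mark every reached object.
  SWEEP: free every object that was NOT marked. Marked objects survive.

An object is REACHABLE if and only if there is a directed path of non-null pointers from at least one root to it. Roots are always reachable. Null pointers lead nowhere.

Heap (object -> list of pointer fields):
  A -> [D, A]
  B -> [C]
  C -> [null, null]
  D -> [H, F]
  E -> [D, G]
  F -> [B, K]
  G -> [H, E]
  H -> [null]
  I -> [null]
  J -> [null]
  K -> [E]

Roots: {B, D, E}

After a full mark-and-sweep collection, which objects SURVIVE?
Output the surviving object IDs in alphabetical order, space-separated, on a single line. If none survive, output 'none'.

Roots: B D E
Mark B: refs=C, marked=B
Mark D: refs=H F, marked=B D
Mark E: refs=D G, marked=B D E
Mark C: refs=null null, marked=B C D E
Mark H: refs=null, marked=B C D E H
Mark F: refs=B K, marked=B C D E F H
Mark G: refs=H E, marked=B C D E F G H
Mark K: refs=E, marked=B C D E F G H K
Unmarked (collected): A I J

Answer: B C D E F G H K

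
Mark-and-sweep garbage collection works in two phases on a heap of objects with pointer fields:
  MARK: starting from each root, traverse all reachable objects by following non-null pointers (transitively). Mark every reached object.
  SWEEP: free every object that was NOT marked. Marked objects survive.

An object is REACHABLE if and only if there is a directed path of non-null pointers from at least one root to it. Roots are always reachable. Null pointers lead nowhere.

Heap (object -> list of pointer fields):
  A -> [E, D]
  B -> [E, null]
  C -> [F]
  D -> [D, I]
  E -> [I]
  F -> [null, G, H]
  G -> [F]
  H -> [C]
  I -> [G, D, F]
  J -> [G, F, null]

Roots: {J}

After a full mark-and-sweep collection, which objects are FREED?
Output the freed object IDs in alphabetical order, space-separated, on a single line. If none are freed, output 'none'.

Roots: J
Mark J: refs=G F null, marked=J
Mark G: refs=F, marked=G J
Mark F: refs=null G H, marked=F G J
Mark H: refs=C, marked=F G H J
Mark C: refs=F, marked=C F G H J
Unmarked (collected): A B D E I

Answer: A B D E I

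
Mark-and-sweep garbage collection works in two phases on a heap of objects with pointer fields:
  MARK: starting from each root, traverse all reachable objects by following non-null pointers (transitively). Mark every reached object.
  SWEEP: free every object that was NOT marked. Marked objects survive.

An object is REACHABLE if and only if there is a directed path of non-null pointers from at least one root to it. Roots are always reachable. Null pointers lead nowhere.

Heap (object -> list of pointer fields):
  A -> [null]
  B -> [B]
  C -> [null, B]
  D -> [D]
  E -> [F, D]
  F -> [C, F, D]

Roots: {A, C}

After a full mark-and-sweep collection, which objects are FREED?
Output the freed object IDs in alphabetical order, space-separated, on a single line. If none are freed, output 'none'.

Roots: A C
Mark A: refs=null, marked=A
Mark C: refs=null B, marked=A C
Mark B: refs=B, marked=A B C
Unmarked (collected): D E F

Answer: D E F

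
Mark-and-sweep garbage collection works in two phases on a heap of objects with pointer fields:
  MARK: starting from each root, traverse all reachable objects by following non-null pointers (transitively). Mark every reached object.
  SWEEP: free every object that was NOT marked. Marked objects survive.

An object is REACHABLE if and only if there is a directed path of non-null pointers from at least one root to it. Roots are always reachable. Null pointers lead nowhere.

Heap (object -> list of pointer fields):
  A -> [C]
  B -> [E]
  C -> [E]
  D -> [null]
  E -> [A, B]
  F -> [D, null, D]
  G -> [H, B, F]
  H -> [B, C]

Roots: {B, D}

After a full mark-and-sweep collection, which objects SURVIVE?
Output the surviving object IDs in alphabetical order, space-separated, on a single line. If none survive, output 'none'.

Roots: B D
Mark B: refs=E, marked=B
Mark D: refs=null, marked=B D
Mark E: refs=A B, marked=B D E
Mark A: refs=C, marked=A B D E
Mark C: refs=E, marked=A B C D E
Unmarked (collected): F G H

Answer: A B C D E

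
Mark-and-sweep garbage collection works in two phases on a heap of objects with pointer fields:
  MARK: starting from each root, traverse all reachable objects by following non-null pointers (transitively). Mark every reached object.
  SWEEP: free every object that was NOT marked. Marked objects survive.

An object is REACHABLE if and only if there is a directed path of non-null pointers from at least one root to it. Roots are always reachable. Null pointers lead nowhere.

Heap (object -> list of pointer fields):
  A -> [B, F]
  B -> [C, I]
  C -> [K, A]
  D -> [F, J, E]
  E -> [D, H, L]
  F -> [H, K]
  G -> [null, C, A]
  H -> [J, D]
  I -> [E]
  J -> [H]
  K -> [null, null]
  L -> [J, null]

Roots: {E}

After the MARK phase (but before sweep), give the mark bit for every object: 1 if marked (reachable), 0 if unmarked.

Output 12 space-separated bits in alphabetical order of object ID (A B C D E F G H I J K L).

Answer: 0 0 0 1 1 1 0 1 0 1 1 1

Derivation:
Roots: E
Mark E: refs=D H L, marked=E
Mark D: refs=F J E, marked=D E
Mark H: refs=J D, marked=D E H
Mark L: refs=J null, marked=D E H L
Mark F: refs=H K, marked=D E F H L
Mark J: refs=H, marked=D E F H J L
Mark K: refs=null null, marked=D E F H J K L
Unmarked (collected): A B C G I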